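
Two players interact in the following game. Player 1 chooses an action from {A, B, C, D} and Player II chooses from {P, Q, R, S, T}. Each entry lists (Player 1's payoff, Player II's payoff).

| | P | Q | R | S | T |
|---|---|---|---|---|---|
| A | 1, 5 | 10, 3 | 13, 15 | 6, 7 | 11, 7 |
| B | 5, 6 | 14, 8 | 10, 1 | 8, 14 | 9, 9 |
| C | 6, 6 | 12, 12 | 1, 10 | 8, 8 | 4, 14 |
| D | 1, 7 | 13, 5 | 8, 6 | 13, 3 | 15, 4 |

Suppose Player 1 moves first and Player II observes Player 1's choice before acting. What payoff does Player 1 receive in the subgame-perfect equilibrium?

13

Solve by backward induction (Player 1 leads).
- A: Player II compares 5, 3, 15, 7, 7 and picks R; Player 1 would get 13.
- B: Player II compares 6, 8, 1, 14, 9 and picks S; Player 1 would get 8.
- C: Player II compares 6, 12, 10, 8, 14 and picks T; Player 1 would get 4.
- D: Player II compares 7, 5, 6, 3, 4 and picks P; Player 1 would get 1.
Among 13, 8, 4, 1, the best is 13 at A. Subgame-perfect outcome: (A, R) with payoffs (13, 15).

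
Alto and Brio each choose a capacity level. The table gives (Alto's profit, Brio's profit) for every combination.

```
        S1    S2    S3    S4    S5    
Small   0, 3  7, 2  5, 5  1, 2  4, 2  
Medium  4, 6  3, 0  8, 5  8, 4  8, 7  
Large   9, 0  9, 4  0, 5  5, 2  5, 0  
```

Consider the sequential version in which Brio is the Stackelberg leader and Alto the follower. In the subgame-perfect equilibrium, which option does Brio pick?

S5

Alto best-responds to each possible Brio move:
- S1: Alto compares 0, 4, 9 and picks Large; Brio would get 0.
- S2: Alto compares 7, 3, 9 and picks Large; Brio would get 4.
- S3: Alto compares 5, 8, 0 and picks Medium; Brio would get 5.
- S4: Alto compares 1, 8, 5 and picks Medium; Brio would get 4.
- S5: Alto compares 4, 8, 5 and picks Medium; Brio would get 7.
Brio's induced payoffs are 0, 4, 5, 4, 7, so Brio commits to S5. Subgame-perfect outcome: (Medium, S5) with payoffs (8, 7).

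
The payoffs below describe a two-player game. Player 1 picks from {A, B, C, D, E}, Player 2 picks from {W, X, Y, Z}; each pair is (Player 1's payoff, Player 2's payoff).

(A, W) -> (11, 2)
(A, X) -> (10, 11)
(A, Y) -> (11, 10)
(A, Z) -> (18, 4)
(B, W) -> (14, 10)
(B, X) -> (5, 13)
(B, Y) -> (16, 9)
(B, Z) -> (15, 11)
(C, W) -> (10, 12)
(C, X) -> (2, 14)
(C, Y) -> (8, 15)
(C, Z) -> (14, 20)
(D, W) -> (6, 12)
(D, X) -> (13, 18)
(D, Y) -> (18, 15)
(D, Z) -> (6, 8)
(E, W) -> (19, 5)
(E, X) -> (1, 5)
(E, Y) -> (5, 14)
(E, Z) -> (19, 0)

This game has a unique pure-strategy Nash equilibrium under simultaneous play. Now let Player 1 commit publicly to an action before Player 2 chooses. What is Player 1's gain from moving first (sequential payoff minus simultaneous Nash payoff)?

1

Solve by backward induction (Player 1 leads).
- A → Player 2 plays X (best of 2, 11, 10, 4); Player 1 gets 10.
- B → Player 2 plays X (best of 10, 13, 9, 11); Player 1 gets 5.
- C → Player 2 plays Z (best of 12, 14, 15, 20); Player 1 gets 14.
- D → Player 2 plays X (best of 12, 18, 15, 8); Player 1 gets 13.
- E → Player 2 plays Y (best of 5, 5, 14, 0); Player 1 gets 5.
Among 10, 5, 14, 13, 5, the best is 14 at C. Subgame-perfect outcome: (C, Z) with payoffs (14, 20).
Now find the simultaneous Nash equilibrium.
Player 1's best replies: W→E; X→D; Y→D; Z→E.
Player 2's best replies: A→X; B→X; C→Z; D→X; E→Y.
The unique mutual best reply is (D, X), giving (13, 18).
Player 1's commitment gain: 14 − 13 = 1.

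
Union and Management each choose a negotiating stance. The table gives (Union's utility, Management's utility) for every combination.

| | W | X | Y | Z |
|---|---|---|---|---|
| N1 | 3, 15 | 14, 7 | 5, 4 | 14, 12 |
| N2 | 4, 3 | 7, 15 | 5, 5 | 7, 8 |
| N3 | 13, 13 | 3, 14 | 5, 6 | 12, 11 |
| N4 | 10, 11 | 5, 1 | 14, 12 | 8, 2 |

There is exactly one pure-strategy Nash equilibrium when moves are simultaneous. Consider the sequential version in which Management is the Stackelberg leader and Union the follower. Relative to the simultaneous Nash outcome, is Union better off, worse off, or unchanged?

worse off

Solve by backward induction (Management leads).
- W: Union compares 3, 4, 13, 10 and picks N3; Management would get 13.
- X: Union compares 14, 7, 3, 5 and picks N1; Management would get 7.
- Y: Union compares 5, 5, 5, 14 and picks N4; Management would get 12.
- Z: Union compares 14, 7, 12, 8 and picks N1; Management would get 12.
Maximizing over 13, 7, 12, 12, Management chooses W. Subgame-perfect outcome: (N3, W) with payoffs (13, 13).
Under simultaneous play:
Union's best replies: W→N3; X→N1; Y→N4; Z→N1.
Management's best replies: N1→W; N2→X; N3→X; N4→Y.
Only (N4, Y) has each player best-responding; Nash payoffs (14, 12).
Union earns 13 sequentially versus 14 at the Nash outcome: worse off.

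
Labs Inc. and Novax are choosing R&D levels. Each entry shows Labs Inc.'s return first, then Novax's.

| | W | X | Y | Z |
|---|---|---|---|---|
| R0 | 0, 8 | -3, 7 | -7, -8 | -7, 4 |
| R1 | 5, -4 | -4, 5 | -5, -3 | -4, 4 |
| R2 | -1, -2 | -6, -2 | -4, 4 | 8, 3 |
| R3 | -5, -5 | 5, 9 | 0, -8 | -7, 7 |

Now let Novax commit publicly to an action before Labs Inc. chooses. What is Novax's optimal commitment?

X

Work backward from Labs Inc.'s decision.
- W → Labs Inc. plays R1 (best of 0, 5, -1, -5); Novax gets -4.
- X → Labs Inc. plays R3 (best of -3, -4, -6, 5); Novax gets 9.
- Y → Labs Inc. plays R3 (best of -7, -5, -4, 0); Novax gets -8.
- Z → Labs Inc. plays R2 (best of -7, -4, 8, -7); Novax gets 3.
Maximizing over -4, 9, -8, 3, Novax chooses X. Subgame-perfect outcome: (R3, X) with payoffs (5, 9).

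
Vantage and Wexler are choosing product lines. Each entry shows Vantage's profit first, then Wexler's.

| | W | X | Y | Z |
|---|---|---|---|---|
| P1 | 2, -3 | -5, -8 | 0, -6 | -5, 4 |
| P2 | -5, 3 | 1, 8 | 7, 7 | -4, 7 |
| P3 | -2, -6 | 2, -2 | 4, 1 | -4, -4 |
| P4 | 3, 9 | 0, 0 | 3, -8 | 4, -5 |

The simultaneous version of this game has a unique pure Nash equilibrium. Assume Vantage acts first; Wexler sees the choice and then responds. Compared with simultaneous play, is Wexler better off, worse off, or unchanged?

worse off

Backward induction with Vantage moving first.
- P1 → Wexler plays Z (best of -3, -8, -6, 4); Vantage gets -5.
- P2 → Wexler plays X (best of 3, 8, 7, 7); Vantage gets 1.
- P3 → Wexler plays Y (best of -6, -2, 1, -4); Vantage gets 4.
- P4 → Wexler plays W (best of 9, 0, -8, -5); Vantage gets 3.
Among -5, 1, 4, 3, the best is 4 at P3. Subgame-perfect outcome: (P3, Y) with payoffs (4, 1).
Now find the simultaneous Nash equilibrium.
Vantage's best replies: W→P4; X→P3; Y→P2; Z→P4.
Wexler's best replies: P1→Z; P2→X; P3→Y; P4→W.
Only (P4, W) has each player best-responding; Nash payoffs (3, 9).
Wexler earns 1 sequentially versus 9 at the Nash outcome: worse off.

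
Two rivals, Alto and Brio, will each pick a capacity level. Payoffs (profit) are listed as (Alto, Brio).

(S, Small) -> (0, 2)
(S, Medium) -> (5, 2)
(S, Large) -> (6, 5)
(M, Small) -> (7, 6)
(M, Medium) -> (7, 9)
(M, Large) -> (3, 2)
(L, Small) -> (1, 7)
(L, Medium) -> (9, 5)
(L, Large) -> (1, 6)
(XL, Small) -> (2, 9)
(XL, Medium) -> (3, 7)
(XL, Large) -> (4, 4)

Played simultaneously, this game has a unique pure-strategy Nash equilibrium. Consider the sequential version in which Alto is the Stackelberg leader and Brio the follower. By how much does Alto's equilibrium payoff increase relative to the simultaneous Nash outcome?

Work backward from Brio's decision.
- S: Brio compares 2, 2, 5 and picks Large; Alto would get 6.
- M: Brio compares 6, 9, 2 and picks Medium; Alto would get 7.
- L: Brio compares 7, 5, 6 and picks Small; Alto would get 1.
- XL: Brio compares 9, 7, 4 and picks Small; Alto would get 2.
Alto's induced payoffs are 6, 7, 1, 2, so Alto commits to M. Subgame-perfect outcome: (M, Medium) with payoffs (7, 9).
Now find the simultaneous Nash equilibrium.
Alto's best replies: Small→M; Medium→L; Large→S.
Brio's best replies: S→Large; M→Medium; L→Small; XL→Small.
Only (S, Large) has each player best-responding; Nash payoffs (6, 5).
Alto's commitment gain: 7 − 6 = 1.

1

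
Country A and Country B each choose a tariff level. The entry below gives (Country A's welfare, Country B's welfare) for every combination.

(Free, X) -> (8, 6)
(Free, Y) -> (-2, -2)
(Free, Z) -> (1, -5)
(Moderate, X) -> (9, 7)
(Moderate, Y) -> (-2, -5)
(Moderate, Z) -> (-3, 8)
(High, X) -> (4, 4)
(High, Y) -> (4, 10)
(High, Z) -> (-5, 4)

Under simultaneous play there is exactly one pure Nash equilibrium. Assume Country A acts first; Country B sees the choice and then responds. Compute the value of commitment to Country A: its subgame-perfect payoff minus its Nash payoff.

Solve by backward induction (Country A leads).
- Free → Country B plays X (best of 6, -2, -5); Country A gets 8.
- Moderate → Country B plays Z (best of 7, -5, 8); Country A gets -3.
- High → Country B plays Y (best of 4, 10, 4); Country A gets 4.
Among 8, -3, 4, the best is 8 at Free. Subgame-perfect outcome: (Free, X) with payoffs (8, 6).
For the simultaneous game, intersect best replies.
Country A's best replies: X→Moderate; Y→High; Z→Free.
Country B's best replies: Free→X; Moderate→Z; High→Y.
The unique mutual best reply is (High, Y), giving (4, 10).
Country A's commitment gain: 8 − 4 = 4.

4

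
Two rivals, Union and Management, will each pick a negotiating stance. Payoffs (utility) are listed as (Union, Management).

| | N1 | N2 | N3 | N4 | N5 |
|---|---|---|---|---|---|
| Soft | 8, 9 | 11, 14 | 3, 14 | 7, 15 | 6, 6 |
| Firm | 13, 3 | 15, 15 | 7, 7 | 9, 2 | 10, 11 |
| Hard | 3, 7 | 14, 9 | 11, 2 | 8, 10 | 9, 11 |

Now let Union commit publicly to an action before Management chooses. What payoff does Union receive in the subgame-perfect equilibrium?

15

Work backward from Management's decision.
- Soft → Management plays N4 (best of 9, 14, 14, 15, 6); Union gets 7.
- Firm → Management plays N2 (best of 3, 15, 7, 2, 11); Union gets 15.
- Hard → Management plays N5 (best of 7, 9, 2, 10, 11); Union gets 9.
Maximizing over 7, 15, 9, Union chooses Firm. Subgame-perfect outcome: (Firm, N2) with payoffs (15, 15).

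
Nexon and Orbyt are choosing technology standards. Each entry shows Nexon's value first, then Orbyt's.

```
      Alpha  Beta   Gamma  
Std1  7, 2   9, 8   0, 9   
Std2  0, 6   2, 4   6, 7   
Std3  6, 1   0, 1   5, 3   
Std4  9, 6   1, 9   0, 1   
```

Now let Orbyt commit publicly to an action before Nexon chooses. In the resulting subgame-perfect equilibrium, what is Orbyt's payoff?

8

Nexon best-responds to each possible Orbyt move:
- Alpha: BR = Std4, leader payoff 6.
- Beta: BR = Std1, leader payoff 8.
- Gamma: BR = Std2, leader payoff 7.
Among 6, 8, 7, the best is 8 at Beta. Subgame-perfect outcome: (Std1, Beta) with payoffs (9, 8).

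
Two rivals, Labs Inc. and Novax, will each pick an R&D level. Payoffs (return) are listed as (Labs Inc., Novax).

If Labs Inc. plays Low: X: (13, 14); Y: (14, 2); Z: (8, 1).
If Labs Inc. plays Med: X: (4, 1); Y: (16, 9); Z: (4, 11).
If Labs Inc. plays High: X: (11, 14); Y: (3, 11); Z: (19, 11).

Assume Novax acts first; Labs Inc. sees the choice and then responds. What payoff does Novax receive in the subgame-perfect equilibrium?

Labs Inc. best-responds to each possible Novax move:
- X: BR = Low, leader payoff 14.
- Y: BR = Med, leader payoff 9.
- Z: BR = High, leader payoff 11.
Among 14, 9, 11, the best is 14 at X. Subgame-perfect outcome: (Low, X) with payoffs (13, 14).

14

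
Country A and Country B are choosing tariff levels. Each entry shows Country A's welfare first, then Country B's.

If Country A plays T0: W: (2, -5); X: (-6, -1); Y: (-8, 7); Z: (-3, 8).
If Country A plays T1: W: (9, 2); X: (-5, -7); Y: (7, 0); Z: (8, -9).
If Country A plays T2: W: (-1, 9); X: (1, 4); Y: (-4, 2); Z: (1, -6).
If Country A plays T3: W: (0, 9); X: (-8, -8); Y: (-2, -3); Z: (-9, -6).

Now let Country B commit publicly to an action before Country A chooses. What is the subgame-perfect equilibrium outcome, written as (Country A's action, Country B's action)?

(T2, X)

Solve by backward induction (Country B leads).
- W: BR = T1, leader payoff 2.
- X: BR = T2, leader payoff 4.
- Y: BR = T1, leader payoff 0.
- Z: BR = T1, leader payoff -9.
Among 2, 4, 0, -9, the best is 4 at X. Subgame-perfect outcome: (T2, X) with payoffs (1, 4).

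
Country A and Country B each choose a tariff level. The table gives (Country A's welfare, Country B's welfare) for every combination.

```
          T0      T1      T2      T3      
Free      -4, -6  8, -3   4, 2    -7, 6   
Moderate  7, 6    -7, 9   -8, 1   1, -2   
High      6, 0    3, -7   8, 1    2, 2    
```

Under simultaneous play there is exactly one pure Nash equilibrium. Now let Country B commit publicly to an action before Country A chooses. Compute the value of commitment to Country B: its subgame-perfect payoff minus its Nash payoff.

4

Solve by backward induction (Country B leads).
- T0: Country A compares -4, 7, 6 and picks Moderate; Country B would get 6.
- T1: Country A compares 8, -7, 3 and picks Free; Country B would get -3.
- T2: Country A compares 4, -8, 8 and picks High; Country B would get 1.
- T3: Country A compares -7, 1, 2 and picks High; Country B would get 2.
Among 6, -3, 1, 2, the best is 6 at T0. Subgame-perfect outcome: (Moderate, T0) with payoffs (7, 6).
For the simultaneous game, intersect best replies.
Country A's best replies: T0→Moderate; T1→Free; T2→High; T3→High.
Country B's best replies: Free→T3; Moderate→T1; High→T3.
The unique mutual best reply is (High, T3), giving (2, 2).
Country B's commitment gain: 6 − 2 = 4.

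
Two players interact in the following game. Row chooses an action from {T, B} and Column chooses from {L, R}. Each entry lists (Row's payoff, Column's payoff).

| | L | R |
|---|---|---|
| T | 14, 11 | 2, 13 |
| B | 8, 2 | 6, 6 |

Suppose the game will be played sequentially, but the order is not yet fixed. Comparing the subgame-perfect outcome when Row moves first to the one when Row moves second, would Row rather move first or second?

If Row leads: Column's best replies are T→R, B→R; Row's induced payoffs 2, 6; outcome (B, R), payoffs (6, 6).
If Column leads: Row's best replies are L→T, R→B; Column's induced payoffs 11, 6; outcome (T, L), payoffs (14, 11).
Row gets 6 moving first and 14 moving second, so Row prefers to move second.

second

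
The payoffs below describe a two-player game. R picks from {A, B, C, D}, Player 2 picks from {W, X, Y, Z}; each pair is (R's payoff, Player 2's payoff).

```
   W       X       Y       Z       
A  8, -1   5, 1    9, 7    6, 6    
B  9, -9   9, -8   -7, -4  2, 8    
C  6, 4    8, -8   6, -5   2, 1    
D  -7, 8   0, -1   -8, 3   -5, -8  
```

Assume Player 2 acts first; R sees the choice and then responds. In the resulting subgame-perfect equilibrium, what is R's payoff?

Solve by backward induction (Player 2 leads).
- W: R compares 8, 9, 6, -7 and picks B; Player 2 would get -9.
- X: R compares 5, 9, 8, 0 and picks B; Player 2 would get -8.
- Y: R compares 9, -7, 6, -8 and picks A; Player 2 would get 7.
- Z: R compares 6, 2, 2, -5 and picks A; Player 2 would get 6.
Maximizing over -9, -8, 7, 6, Player 2 chooses Y. Subgame-perfect outcome: (A, Y) with payoffs (9, 7).

9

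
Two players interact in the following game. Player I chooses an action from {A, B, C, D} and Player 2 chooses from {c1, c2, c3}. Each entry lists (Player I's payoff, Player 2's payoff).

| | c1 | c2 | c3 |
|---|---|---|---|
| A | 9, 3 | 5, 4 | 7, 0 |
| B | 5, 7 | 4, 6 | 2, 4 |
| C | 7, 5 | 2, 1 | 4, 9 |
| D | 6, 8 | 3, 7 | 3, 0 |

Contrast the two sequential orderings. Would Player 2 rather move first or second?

If Player I leads: Player 2's best replies are A→c2, B→c1, C→c3, D→c1; Player I's induced payoffs 5, 5, 4, 6; outcome (D, c1), payoffs (6, 8).
If Player 2 leads: Player I's best replies are c1→A, c2→A, c3→A; Player 2's induced payoffs 3, 4, 0; outcome (A, c2), payoffs (5, 4).
Player 2 gets 4 moving first and 8 moving second, so Player 2 prefers to move second.

second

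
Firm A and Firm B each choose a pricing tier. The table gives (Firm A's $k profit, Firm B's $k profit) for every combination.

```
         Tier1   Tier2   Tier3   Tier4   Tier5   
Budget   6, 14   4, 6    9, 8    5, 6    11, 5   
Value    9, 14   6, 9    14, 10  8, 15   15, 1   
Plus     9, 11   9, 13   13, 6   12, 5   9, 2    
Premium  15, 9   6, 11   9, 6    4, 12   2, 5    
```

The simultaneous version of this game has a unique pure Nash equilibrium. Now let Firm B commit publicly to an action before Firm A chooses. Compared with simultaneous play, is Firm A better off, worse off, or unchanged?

unchanged

Work backward from Firm A's decision.
- Tier1 → Firm A plays Premium (best of 6, 9, 9, 15); Firm B gets 9.
- Tier2 → Firm A plays Plus (best of 4, 6, 9, 6); Firm B gets 13.
- Tier3 → Firm A plays Value (best of 9, 14, 13, 9); Firm B gets 10.
- Tier4 → Firm A plays Plus (best of 5, 8, 12, 4); Firm B gets 5.
- Tier5 → Firm A plays Value (best of 11, 15, 9, 2); Firm B gets 1.
Among 9, 13, 10, 5, 1, the best is 13 at Tier2. Subgame-perfect outcome: (Plus, Tier2) with payoffs (9, 13).
Under simultaneous play:
Firm A's best replies: Tier1→Premium; Tier2→Plus; Tier3→Value; Tier4→Plus; Tier5→Value.
Firm B's best replies: Budget→Tier1; Value→Tier4; Plus→Tier2; Premium→Tier4.
The unique mutual best reply is (Plus, Tier2), giving (9, 13).
Firm A earns 9 sequentially versus 9 at the Nash outcome: unchanged.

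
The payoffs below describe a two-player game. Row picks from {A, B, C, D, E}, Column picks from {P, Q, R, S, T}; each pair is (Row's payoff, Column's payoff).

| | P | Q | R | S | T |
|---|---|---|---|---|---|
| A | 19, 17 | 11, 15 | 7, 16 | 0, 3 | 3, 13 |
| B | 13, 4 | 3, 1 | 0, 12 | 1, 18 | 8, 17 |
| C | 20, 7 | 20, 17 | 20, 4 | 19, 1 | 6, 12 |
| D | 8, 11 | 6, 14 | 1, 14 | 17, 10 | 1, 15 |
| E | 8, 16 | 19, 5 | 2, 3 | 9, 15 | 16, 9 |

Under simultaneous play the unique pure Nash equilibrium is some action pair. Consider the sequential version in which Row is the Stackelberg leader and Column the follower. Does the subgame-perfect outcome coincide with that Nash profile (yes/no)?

yes

Solve by backward induction (Row leads).
- A: BR = P, leader payoff 19.
- B: BR = S, leader payoff 1.
- C: BR = Q, leader payoff 20.
- D: BR = T, leader payoff 1.
- E: BR = P, leader payoff 8.
Among 19, 1, 20, 1, 8, the best is 20 at C. Subgame-perfect outcome: (C, Q) with payoffs (20, 17).
Under simultaneous play:
Row's best replies: P→C; Q→C; R→C; S→C; T→E.
Column's best replies: A→P; B→S; C→Q; D→T; E→P.
The unique mutual best reply is (C, Q), giving (20, 17).
Sequential outcome (C, Q) coincides with the Nash profile (C, Q).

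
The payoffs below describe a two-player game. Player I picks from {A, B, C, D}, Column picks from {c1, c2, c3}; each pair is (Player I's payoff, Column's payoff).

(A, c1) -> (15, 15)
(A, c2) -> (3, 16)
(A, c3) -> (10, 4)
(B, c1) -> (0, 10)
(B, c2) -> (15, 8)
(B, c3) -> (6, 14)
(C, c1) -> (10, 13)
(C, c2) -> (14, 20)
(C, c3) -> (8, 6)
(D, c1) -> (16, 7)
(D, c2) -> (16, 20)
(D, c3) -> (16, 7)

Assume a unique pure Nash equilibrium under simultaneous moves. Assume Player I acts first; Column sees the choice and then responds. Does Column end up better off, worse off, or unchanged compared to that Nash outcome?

unchanged

Backward induction with Player I moving first.
- A: Column compares 15, 16, 4 and picks c2; Player I would get 3.
- B: Column compares 10, 8, 14 and picks c3; Player I would get 6.
- C: Column compares 13, 20, 6 and picks c2; Player I would get 14.
- D: Column compares 7, 20, 7 and picks c2; Player I would get 16.
Player I's induced payoffs are 3, 6, 14, 16, so Player I commits to D. Subgame-perfect outcome: (D, c2) with payoffs (16, 20).
Under simultaneous play:
Player I's best replies: c1→D; c2→D; c3→D.
Column's best replies: A→c2; B→c3; C→c2; D→c2.
Only (D, c2) has each player best-responding; Nash payoffs (16, 20).
Column earns 20 sequentially versus 20 at the Nash outcome: unchanged.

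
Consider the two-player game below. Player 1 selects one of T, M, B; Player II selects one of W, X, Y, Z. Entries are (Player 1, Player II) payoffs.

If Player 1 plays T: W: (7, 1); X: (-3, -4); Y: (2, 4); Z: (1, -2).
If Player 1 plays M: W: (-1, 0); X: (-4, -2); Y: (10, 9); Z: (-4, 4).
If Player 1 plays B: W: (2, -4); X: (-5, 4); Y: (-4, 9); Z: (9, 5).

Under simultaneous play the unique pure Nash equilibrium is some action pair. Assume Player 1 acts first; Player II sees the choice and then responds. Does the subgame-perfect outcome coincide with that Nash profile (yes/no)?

Backward induction with Player 1 moving first.
- T: Player II compares 1, -4, 4, -2 and picks Y; Player 1 would get 2.
- M: Player II compares 0, -2, 9, 4 and picks Y; Player 1 would get 10.
- B: Player II compares -4, 4, 9, 5 and picks Y; Player 1 would get -4.
Among 2, 10, -4, the best is 10 at M. Subgame-perfect outcome: (M, Y) with payoffs (10, 9).
Under simultaneous play:
Player 1's best replies: W→T; X→T; Y→M; Z→B.
Player II's best replies: T→Y; M→Y; B→Y.
Only (M, Y) has each player best-responding; Nash payoffs (10, 9).
Sequential outcome (M, Y) coincides with the Nash profile (M, Y).

yes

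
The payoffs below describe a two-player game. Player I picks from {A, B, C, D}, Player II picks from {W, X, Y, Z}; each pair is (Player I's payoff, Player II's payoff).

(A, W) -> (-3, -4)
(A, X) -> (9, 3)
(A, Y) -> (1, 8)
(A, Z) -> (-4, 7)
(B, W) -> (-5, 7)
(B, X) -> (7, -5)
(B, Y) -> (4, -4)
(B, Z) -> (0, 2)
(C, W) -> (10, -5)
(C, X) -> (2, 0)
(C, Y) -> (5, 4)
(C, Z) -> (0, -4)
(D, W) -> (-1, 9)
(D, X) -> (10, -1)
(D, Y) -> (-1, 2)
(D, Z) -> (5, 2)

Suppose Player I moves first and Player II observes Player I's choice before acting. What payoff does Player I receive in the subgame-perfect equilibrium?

Player II best-responds to each possible Player I move:
- A: Player II compares -4, 3, 8, 7 and picks Y; Player I would get 1.
- B: Player II compares 7, -5, -4, 2 and picks W; Player I would get -5.
- C: Player II compares -5, 0, 4, -4 and picks Y; Player I would get 5.
- D: Player II compares 9, -1, 2, 2 and picks W; Player I would get -1.
Among 1, -5, 5, -1, the best is 5 at C. Subgame-perfect outcome: (C, Y) with payoffs (5, 4).

5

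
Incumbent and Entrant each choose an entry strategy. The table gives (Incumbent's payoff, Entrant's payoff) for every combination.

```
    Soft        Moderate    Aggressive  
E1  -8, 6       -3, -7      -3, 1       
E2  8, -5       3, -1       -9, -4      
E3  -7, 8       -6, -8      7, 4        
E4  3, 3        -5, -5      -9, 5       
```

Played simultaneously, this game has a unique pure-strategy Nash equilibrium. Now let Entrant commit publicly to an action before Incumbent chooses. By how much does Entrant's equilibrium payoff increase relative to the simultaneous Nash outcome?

Backward induction with Entrant moving first.
- Soft: Incumbent compares -8, 8, -7, 3 and picks E2; Entrant would get -5.
- Moderate: Incumbent compares -3, 3, -6, -5 and picks E2; Entrant would get -1.
- Aggressive: Incumbent compares -3, -9, 7, -9 and picks E3; Entrant would get 4.
Among -5, -1, 4, the best is 4 at Aggressive. Subgame-perfect outcome: (E3, Aggressive) with payoffs (7, 4).
For the simultaneous game, intersect best replies.
Incumbent's best replies: Soft→E2; Moderate→E2; Aggressive→E3.
Entrant's best replies: E1→Soft; E2→Moderate; E3→Soft; E4→Aggressive.
The unique mutual best reply is (E2, Moderate), giving (3, -1).
Entrant's commitment gain: 4 − -1 = 5.

5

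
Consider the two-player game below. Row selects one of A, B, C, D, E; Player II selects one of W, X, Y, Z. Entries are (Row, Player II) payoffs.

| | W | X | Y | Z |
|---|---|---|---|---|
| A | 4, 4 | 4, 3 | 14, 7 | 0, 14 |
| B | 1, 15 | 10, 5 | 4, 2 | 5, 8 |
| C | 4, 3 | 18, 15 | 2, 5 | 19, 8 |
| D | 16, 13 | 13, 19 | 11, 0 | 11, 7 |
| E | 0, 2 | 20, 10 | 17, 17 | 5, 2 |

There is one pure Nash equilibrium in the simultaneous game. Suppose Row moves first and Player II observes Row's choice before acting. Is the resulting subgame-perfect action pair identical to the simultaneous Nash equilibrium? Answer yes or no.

no

Solve by backward induction (Row leads).
- A: BR = Z, leader payoff 0.
- B: BR = W, leader payoff 1.
- C: BR = X, leader payoff 18.
- D: BR = X, leader payoff 13.
- E: BR = Y, leader payoff 17.
Maximizing over 0, 1, 18, 13, 17, Row chooses C. Subgame-perfect outcome: (C, X) with payoffs (18, 15).
For the simultaneous game, intersect best replies.
Row's best replies: W→D; X→E; Y→E; Z→C.
Player II's best replies: A→Z; B→W; C→X; D→X; E→Y.
Only (E, Y) has each player best-responding; Nash payoffs (17, 17).
Sequential outcome (C, X) differs from the Nash profile (E, Y).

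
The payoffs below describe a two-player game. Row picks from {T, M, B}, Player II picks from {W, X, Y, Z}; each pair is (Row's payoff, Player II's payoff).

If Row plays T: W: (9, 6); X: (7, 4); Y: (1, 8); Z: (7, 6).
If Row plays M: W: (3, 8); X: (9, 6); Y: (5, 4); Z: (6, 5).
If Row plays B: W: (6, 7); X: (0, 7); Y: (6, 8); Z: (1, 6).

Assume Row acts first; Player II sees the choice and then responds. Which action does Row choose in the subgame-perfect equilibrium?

B

Backward induction with Row moving first.
- T: Player II compares 6, 4, 8, 6 and picks Y; Row would get 1.
- M: Player II compares 8, 6, 4, 5 and picks W; Row would get 3.
- B: Player II compares 7, 7, 8, 6 and picks Y; Row would get 6.
Row's induced payoffs are 1, 3, 6, so Row commits to B. Subgame-perfect outcome: (B, Y) with payoffs (6, 8).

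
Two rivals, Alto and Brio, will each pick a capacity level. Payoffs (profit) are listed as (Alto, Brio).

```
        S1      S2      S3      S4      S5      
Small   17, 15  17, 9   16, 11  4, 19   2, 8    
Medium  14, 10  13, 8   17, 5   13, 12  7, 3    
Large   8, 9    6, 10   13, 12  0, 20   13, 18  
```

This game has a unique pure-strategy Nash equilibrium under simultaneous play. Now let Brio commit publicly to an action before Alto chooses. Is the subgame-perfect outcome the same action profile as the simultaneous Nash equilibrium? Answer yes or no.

Work backward from Alto's decision.
- S1: BR = Small, leader payoff 15.
- S2: BR = Small, leader payoff 9.
- S3: BR = Medium, leader payoff 5.
- S4: BR = Medium, leader payoff 12.
- S5: BR = Large, leader payoff 18.
Maximizing over 15, 9, 5, 12, 18, Brio chooses S5. Subgame-perfect outcome: (Large, S5) with payoffs (13, 18).
Under simultaneous play:
Alto's best replies: S1→Small; S2→Small; S3→Medium; S4→Medium; S5→Large.
Brio's best replies: Small→S4; Medium→S4; Large→S4.
Only (Medium, S4) has each player best-responding; Nash payoffs (13, 12).
Sequential outcome (Large, S5) differs from the Nash profile (Medium, S4).

no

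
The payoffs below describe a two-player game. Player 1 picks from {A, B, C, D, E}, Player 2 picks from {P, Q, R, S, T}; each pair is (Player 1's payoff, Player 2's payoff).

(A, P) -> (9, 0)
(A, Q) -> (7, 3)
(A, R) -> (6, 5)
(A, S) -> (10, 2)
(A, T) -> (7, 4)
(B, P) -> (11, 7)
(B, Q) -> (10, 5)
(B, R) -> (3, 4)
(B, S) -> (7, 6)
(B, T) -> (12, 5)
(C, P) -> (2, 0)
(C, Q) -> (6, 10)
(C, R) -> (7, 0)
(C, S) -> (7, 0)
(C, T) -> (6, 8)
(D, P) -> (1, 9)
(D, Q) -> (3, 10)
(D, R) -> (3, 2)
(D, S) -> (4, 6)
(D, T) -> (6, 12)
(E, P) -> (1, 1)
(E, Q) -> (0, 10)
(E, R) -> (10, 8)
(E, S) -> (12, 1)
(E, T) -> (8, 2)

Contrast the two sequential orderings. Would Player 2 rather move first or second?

first

If Player 1 leads: Player 2's best replies are A→R, B→P, C→Q, D→T, E→Q; Player 1's induced payoffs 6, 11, 6, 6, 0; outcome (B, P), payoffs (11, 7).
If Player 2 leads: Player 1's best replies are P→B, Q→B, R→E, S→E, T→B; Player 2's induced payoffs 7, 5, 8, 1, 5; outcome (E, R), payoffs (10, 8).
Player 2 gets 8 moving first and 7 moving second, so Player 2 prefers to move first.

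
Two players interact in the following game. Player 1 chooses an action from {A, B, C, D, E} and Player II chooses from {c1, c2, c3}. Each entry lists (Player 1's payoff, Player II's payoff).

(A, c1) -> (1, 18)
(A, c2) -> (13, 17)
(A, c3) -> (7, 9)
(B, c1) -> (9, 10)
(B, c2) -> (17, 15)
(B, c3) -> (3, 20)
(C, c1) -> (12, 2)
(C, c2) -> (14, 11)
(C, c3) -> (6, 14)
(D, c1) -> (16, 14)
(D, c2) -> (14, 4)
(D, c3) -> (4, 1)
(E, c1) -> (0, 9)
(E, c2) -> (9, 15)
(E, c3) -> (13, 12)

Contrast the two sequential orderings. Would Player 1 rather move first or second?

If Player 1 leads: Player II's best replies are A→c1, B→c3, C→c3, D→c1, E→c2; Player 1's induced payoffs 1, 3, 6, 16, 9; outcome (D, c1), payoffs (16, 14).
If Player II leads: Player 1's best replies are c1→D, c2→B, c3→E; Player II's induced payoffs 14, 15, 12; outcome (B, c2), payoffs (17, 15).
Player 1 gets 16 moving first and 17 moving second, so Player 1 prefers to move second.

second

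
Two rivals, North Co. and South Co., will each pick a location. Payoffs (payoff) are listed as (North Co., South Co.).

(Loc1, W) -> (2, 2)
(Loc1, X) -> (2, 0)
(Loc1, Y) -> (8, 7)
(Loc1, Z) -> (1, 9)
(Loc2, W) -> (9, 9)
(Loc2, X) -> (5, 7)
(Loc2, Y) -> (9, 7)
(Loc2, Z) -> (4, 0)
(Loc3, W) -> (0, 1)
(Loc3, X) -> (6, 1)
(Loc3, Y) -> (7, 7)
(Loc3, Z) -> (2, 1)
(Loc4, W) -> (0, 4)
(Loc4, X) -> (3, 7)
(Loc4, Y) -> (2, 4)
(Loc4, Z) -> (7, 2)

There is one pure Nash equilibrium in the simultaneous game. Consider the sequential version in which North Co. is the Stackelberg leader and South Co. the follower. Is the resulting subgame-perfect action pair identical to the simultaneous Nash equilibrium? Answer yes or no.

yes

Work backward from South Co.'s decision.
- Loc1: BR = Z, leader payoff 1.
- Loc2: BR = W, leader payoff 9.
- Loc3: BR = Y, leader payoff 7.
- Loc4: BR = X, leader payoff 3.
Maximizing over 1, 9, 7, 3, North Co. chooses Loc2. Subgame-perfect outcome: (Loc2, W) with payoffs (9, 9).
Now find the simultaneous Nash equilibrium.
North Co.'s best replies: W→Loc2; X→Loc3; Y→Loc2; Z→Loc4.
South Co.'s best replies: Loc1→Z; Loc2→W; Loc3→Y; Loc4→X.
Only (Loc2, W) has each player best-responding; Nash payoffs (9, 9).
Sequential outcome (Loc2, W) coincides with the Nash profile (Loc2, W).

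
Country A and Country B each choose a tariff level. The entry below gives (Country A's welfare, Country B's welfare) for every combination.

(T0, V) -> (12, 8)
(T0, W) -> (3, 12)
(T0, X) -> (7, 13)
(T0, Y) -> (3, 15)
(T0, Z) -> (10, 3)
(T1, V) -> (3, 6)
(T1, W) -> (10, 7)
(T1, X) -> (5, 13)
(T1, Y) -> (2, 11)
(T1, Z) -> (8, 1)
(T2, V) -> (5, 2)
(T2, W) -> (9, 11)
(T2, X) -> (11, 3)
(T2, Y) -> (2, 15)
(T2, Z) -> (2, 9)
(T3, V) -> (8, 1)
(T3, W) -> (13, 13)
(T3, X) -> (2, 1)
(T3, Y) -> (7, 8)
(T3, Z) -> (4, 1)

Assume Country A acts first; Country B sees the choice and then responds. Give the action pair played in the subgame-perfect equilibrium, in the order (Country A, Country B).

(T3, W)

Work backward from Country B's decision.
- T0 → Country B plays Y (best of 8, 12, 13, 15, 3); Country A gets 3.
- T1 → Country B plays X (best of 6, 7, 13, 11, 1); Country A gets 5.
- T2 → Country B plays Y (best of 2, 11, 3, 15, 9); Country A gets 2.
- T3 → Country B plays W (best of 1, 13, 1, 8, 1); Country A gets 13.
Country A's induced payoffs are 3, 5, 2, 13, so Country A commits to T3. Subgame-perfect outcome: (T3, W) with payoffs (13, 13).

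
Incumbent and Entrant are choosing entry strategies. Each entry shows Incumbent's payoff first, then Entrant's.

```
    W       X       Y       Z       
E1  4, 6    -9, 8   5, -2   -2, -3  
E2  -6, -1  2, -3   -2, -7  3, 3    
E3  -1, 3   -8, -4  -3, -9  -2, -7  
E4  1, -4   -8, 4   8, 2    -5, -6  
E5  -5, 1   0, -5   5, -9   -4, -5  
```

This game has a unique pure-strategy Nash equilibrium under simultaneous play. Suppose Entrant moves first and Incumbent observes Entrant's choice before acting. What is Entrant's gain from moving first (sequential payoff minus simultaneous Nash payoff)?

Incumbent best-responds to each possible Entrant move:
- W → Incumbent plays E1 (best of 4, -6, -1, 1, -5); Entrant gets 6.
- X → Incumbent plays E2 (best of -9, 2, -8, -8, 0); Entrant gets -3.
- Y → Incumbent plays E4 (best of 5, -2, -3, 8, 5); Entrant gets 2.
- Z → Incumbent plays E2 (best of -2, 3, -2, -5, -4); Entrant gets 3.
Maximizing over 6, -3, 2, 3, Entrant chooses W. Subgame-perfect outcome: (E1, W) with payoffs (4, 6).
Now find the simultaneous Nash equilibrium.
Incumbent's best replies: W→E1; X→E2; Y→E4; Z→E2.
Entrant's best replies: E1→X; E2→Z; E3→W; E4→X; E5→W.
The unique mutual best reply is (E2, Z), giving (3, 3).
Entrant's commitment gain: 6 − 3 = 3.

3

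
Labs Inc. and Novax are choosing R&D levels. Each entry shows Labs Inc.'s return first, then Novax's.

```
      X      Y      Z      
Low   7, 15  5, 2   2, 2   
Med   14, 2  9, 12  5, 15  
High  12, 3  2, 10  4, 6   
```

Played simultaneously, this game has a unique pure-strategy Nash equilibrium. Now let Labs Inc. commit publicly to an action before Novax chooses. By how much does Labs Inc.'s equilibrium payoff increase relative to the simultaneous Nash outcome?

2

Solve by backward induction (Labs Inc. leads).
- Low: Novax compares 15, 2, 2 and picks X; Labs Inc. would get 7.
- Med: Novax compares 2, 12, 15 and picks Z; Labs Inc. would get 5.
- High: Novax compares 3, 10, 6 and picks Y; Labs Inc. would get 2.
Maximizing over 7, 5, 2, Labs Inc. chooses Low. Subgame-perfect outcome: (Low, X) with payoffs (7, 15).
For the simultaneous game, intersect best replies.
Labs Inc.'s best replies: X→Med; Y→Med; Z→Med.
Novax's best replies: Low→X; Med→Z; High→Y.
Only (Med, Z) has each player best-responding; Nash payoffs (5, 15).
Labs Inc.'s commitment gain: 7 − 5 = 2.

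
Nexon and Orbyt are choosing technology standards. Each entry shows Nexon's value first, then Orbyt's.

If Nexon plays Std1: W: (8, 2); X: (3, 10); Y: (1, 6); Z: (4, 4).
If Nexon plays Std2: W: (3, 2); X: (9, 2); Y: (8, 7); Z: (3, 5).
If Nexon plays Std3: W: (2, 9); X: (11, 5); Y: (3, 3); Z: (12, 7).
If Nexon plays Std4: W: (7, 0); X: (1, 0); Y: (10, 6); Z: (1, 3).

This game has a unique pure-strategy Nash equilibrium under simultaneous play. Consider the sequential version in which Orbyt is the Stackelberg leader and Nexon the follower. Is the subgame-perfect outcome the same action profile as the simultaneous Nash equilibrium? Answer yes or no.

Backward induction with Orbyt moving first.
- W: Nexon compares 8, 3, 2, 7 and picks Std1; Orbyt would get 2.
- X: Nexon compares 3, 9, 11, 1 and picks Std3; Orbyt would get 5.
- Y: Nexon compares 1, 8, 3, 10 and picks Std4; Orbyt would get 6.
- Z: Nexon compares 4, 3, 12, 1 and picks Std3; Orbyt would get 7.
Among 2, 5, 6, 7, the best is 7 at Z. Subgame-perfect outcome: (Std3, Z) with payoffs (12, 7).
Now find the simultaneous Nash equilibrium.
Nexon's best replies: W→Std1; X→Std3; Y→Std4; Z→Std3.
Orbyt's best replies: Std1→X; Std2→Y; Std3→W; Std4→Y.
Only (Std4, Y) has each player best-responding; Nash payoffs (10, 6).
Sequential outcome (Std3, Z) differs from the Nash profile (Std4, Y).

no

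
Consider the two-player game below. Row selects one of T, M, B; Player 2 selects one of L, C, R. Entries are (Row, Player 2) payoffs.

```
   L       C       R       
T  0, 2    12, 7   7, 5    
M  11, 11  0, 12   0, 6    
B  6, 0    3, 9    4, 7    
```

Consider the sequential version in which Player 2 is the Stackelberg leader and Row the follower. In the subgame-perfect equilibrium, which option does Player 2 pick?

Work backward from Row's decision.
- L: BR = M, leader payoff 11.
- C: BR = T, leader payoff 7.
- R: BR = T, leader payoff 5.
Maximizing over 11, 7, 5, Player 2 chooses L. Subgame-perfect outcome: (M, L) with payoffs (11, 11).

L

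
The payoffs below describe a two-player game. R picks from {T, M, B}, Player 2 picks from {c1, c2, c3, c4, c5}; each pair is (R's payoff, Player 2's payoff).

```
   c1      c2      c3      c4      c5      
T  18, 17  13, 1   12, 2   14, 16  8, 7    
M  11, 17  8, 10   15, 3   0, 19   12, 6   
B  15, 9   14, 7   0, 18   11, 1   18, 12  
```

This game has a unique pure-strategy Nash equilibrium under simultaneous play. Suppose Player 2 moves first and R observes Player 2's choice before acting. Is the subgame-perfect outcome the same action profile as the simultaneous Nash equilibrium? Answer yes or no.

yes

Solve by backward induction (Player 2 leads).
- c1: R compares 18, 11, 15 and picks T; Player 2 would get 17.
- c2: R compares 13, 8, 14 and picks B; Player 2 would get 7.
- c3: R compares 12, 15, 0 and picks M; Player 2 would get 3.
- c4: R compares 14, 0, 11 and picks T; Player 2 would get 16.
- c5: R compares 8, 12, 18 and picks B; Player 2 would get 12.
Maximizing over 17, 7, 3, 16, 12, Player 2 chooses c1. Subgame-perfect outcome: (T, c1) with payoffs (18, 17).
Under simultaneous play:
R's best replies: c1→T; c2→B; c3→M; c4→T; c5→B.
Player 2's best replies: T→c1; M→c4; B→c3.
The unique mutual best reply is (T, c1), giving (18, 17).
Sequential outcome (T, c1) coincides with the Nash profile (T, c1).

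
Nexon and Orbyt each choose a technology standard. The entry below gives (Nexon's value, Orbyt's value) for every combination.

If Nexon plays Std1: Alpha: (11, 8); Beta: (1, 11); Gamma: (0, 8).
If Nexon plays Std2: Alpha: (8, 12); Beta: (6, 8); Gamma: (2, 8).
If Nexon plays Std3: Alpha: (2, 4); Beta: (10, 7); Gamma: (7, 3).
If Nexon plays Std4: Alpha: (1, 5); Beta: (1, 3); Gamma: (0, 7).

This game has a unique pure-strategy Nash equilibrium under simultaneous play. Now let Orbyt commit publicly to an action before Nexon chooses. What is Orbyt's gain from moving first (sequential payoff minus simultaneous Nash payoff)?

Solve by backward induction (Orbyt leads).
- Alpha: BR = Std1, leader payoff 8.
- Beta: BR = Std3, leader payoff 7.
- Gamma: BR = Std3, leader payoff 3.
Maximizing over 8, 7, 3, Orbyt chooses Alpha. Subgame-perfect outcome: (Std1, Alpha) with payoffs (11, 8).
For the simultaneous game, intersect best replies.
Nexon's best replies: Alpha→Std1; Beta→Std3; Gamma→Std3.
Orbyt's best replies: Std1→Beta; Std2→Alpha; Std3→Beta; Std4→Gamma.
The unique mutual best reply is (Std3, Beta), giving (10, 7).
Orbyt's commitment gain: 8 − 7 = 1.

1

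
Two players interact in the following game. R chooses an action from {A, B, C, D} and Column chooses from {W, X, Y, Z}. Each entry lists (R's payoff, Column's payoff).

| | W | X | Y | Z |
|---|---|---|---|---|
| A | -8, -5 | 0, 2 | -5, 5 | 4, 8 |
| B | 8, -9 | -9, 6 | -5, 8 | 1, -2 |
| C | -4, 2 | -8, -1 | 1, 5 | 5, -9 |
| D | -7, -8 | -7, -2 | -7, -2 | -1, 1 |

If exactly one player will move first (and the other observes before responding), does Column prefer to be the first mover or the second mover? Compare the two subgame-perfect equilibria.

second

If R leads: Column's best replies are A→Z, B→Y, C→Y, D→Z; R's induced payoffs 4, -5, 1, -1; outcome (A, Z), payoffs (4, 8).
If Column leads: R's best replies are W→B, X→A, Y→C, Z→C; Column's induced payoffs -9, 2, 5, -9; outcome (C, Y), payoffs (1, 5).
Column gets 5 moving first and 8 moving second, so Column prefers to move second.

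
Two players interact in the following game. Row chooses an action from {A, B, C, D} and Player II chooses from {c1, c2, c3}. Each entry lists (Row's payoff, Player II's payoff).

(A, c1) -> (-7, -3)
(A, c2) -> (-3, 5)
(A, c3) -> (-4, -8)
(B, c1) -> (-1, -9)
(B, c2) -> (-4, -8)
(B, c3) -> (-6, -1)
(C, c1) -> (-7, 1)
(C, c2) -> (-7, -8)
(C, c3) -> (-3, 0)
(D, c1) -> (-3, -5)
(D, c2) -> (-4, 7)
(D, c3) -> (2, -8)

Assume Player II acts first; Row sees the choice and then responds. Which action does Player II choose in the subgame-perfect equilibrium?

Solve by backward induction (Player II leads).
- c1 → Row plays B (best of -7, -1, -7, -3); Player II gets -9.
- c2 → Row plays A (best of -3, -4, -7, -4); Player II gets 5.
- c3 → Row plays D (best of -4, -6, -3, 2); Player II gets -8.
Player II's induced payoffs are -9, 5, -8, so Player II commits to c2. Subgame-perfect outcome: (A, c2) with payoffs (-3, 5).

c2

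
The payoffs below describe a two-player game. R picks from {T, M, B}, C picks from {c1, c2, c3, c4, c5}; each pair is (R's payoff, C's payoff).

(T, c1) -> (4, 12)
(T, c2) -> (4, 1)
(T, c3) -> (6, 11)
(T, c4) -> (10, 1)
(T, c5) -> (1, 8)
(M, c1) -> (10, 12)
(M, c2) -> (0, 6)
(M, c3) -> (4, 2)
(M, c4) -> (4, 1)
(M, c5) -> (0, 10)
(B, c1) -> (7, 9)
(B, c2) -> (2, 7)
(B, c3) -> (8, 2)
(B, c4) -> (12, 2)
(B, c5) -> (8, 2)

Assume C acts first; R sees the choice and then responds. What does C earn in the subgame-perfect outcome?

12

Work backward from R's decision.
- c1: R compares 4, 10, 7 and picks M; C would get 12.
- c2: R compares 4, 0, 2 and picks T; C would get 1.
- c3: R compares 6, 4, 8 and picks B; C would get 2.
- c4: R compares 10, 4, 12 and picks B; C would get 2.
- c5: R compares 1, 0, 8 and picks B; C would get 2.
Maximizing over 12, 1, 2, 2, 2, C chooses c1. Subgame-perfect outcome: (M, c1) with payoffs (10, 12).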